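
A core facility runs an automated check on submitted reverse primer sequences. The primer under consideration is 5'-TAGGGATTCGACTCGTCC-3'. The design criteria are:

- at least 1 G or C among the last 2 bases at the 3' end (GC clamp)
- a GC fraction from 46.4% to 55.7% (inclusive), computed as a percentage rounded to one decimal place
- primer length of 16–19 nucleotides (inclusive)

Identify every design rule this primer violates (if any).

Base counts: A=3, T=5, G=5, C=5 (length 18).
GC clamp: 3' end CC has 2 G/C ✓
GC content: GC 10/18 = 55.6% ✓
length: length 18 ✓

Meets all criteria.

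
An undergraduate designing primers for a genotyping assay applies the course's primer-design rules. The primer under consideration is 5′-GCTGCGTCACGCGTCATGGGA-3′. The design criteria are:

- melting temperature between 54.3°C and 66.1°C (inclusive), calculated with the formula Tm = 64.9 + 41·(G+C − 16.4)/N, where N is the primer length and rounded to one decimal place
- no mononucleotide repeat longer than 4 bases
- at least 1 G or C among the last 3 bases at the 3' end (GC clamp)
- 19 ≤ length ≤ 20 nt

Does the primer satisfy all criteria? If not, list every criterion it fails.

Base counts: A=3, T=4, G=8, C=6 (length 21).
Tm: Tm = 64.9 + 41·(14 − 16.4)/21 = 60.2°C ✓
homopolymer run: longest run = 3 ✓
GC clamp: 3' end GGA has 2 G/C ✓
length: length 21, outside 19–20 ✗

Fails: length.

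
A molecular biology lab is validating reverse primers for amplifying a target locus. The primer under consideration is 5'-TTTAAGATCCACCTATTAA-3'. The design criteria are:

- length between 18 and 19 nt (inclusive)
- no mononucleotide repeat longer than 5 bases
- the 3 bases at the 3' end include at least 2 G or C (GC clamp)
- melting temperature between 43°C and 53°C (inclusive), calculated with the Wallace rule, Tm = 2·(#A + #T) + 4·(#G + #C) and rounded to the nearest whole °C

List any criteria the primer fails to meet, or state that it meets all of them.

Fails: GC clamp.

Base counts: A=7, T=7, G=1, C=4 (length 19).
length: length 19 ✓
homopolymer run: longest run = 3 ✓
GC clamp: 3' end TAA has 0 G/C, need ≥2 ✗
Tm: Tm = 2·14 + 4·5 = 48°C ✓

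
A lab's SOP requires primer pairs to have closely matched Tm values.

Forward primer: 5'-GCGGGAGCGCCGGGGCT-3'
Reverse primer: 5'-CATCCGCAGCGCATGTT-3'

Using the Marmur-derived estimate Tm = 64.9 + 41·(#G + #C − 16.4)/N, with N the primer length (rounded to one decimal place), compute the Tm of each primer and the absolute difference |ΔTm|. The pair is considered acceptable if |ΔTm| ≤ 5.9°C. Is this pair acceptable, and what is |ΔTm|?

Forward: G+C = 15, N = 17 → Tm = 64.9 + 41·(15 − 16.4)/17 = 61.5°C.
Reverse: G+C = 10, N = 17 → Tm = 64.9 + 41·(10 − 16.4)/17 = 49.5°C.
|ΔTm| = |61.5 − 49.5| = 12.0°C, > 5.9°C.

|ΔTm| = 12.0°C; the pair is not acceptable.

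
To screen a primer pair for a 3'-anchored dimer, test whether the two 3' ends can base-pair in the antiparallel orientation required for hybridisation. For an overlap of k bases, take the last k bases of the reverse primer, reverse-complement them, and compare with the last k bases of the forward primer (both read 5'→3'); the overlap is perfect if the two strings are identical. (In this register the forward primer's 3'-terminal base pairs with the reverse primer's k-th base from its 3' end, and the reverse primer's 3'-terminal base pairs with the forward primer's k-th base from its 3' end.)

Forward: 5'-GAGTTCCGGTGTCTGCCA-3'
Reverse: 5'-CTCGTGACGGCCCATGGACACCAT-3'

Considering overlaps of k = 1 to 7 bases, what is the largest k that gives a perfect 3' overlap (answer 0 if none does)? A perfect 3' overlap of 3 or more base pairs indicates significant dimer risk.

Last 7 bases (5'→3') — forward …TCTGCCA, reverse …ACACCAT.
Reverse complement of the reverse primer's last 7 bases: ATGGTGT; its first k bases are the reverse complement of the reverse primer's last k bases, so a perfect k-base overlap needs the forward primer's last k bases to equal them.
Comparing (forward last k vs required): k=1: A vs A ✓; k=2: CA vs AT ✗; k=3: CCA vs ATG ✗; k=4: GCCA vs ATGG ✗; k=5: TGCCA vs ATGGT ✗; k=6: CTGCCA vs ATGGTG ✗; k=7: TCTGCCA vs ATGGTGT ✗.
Only k = 1 is perfect, so the longest perfect 3' overlap is 1.

Longest perfect overlap: 1 complementary base pair; below the dimer-risk threshold (threshold 3).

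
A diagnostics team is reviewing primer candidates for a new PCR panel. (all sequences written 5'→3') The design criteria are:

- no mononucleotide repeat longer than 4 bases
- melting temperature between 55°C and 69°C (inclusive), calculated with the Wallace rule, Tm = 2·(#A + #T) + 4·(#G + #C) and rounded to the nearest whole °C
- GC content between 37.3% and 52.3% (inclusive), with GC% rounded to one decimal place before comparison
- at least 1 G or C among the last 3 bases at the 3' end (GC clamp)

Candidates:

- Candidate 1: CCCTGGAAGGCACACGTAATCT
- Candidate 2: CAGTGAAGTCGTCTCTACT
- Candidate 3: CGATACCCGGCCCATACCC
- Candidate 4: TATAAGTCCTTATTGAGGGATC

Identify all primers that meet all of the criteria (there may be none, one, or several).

Candidate 2 only.

Candidate 1 (22 nt, A=6 T=4 G=5 C=7): longest run = 3 ✓; Tm = 2·10 + 4·12 = 68°C ✓; GC 12/22 = 54.5%, outside 37.3–52.3% ✗; 3' end TCT has 1 G/C ✓ — fails.
Candidate 2 (19 nt, A=4 T=6 G=4 C=5): longest run = 2 ✓; Tm = 2·10 + 4·9 = 56°C ✓; GC 9/19 = 47.4% ✓; 3' end ACT has 1 G/C ✓ — passes.
Candidate 3 (19 nt, A=4 T=2 G=3 C=10): longest run = 3 ✓; Tm = 2·6 + 4·13 = 64°C ✓; GC 13/19 = 68.4%, outside 37.3–52.3% ✗; 3' end CCC has 3 G/C ✓ — fails.
Candidate 4 (22 nt, A=6 T=8 G=5 C=3): longest run = 3 ✓; Tm = 2·14 + 4·8 = 60°C ✓; GC 8/22 = 36.4%, outside 37.3–52.3% ✗; 3' end ATC has 1 G/C ✓ — fails.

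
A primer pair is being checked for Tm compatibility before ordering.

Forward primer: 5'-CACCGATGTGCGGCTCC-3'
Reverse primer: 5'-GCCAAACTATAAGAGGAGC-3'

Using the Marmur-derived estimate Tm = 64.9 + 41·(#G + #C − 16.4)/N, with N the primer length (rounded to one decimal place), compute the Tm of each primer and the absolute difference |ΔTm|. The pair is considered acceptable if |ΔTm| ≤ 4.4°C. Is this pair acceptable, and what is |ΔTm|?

|ΔTm| = 5.4°C; the pair is not acceptable.

Forward: G+C = 12, N = 17 → Tm = 64.9 + 41·(12 − 16.4)/17 = 54.3°C.
Reverse: G+C = 9, N = 19 → Tm = 64.9 + 41·(9 − 16.4)/19 = 48.9°C.
|ΔTm| = |54.3 − 48.9| = 5.4°C, > 4.4°C.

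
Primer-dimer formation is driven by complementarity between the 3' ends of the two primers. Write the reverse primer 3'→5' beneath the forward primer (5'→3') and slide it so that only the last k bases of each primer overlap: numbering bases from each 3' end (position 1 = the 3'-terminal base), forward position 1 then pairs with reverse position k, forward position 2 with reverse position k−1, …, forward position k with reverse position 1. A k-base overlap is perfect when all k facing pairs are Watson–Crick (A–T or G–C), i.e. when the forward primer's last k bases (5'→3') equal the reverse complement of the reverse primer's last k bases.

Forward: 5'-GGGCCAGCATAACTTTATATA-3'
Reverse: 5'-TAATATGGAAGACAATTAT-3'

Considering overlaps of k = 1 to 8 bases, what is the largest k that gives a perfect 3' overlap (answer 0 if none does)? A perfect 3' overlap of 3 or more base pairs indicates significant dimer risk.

Longest perfect overlap: 3 complementary base pairs; significant dimer risk (threshold 3).

Last 8 bases (5'→3') — forward …TTTATATA, reverse …ACAATTAT.
Reverse complement of the reverse primer's last 8 bases: ATAATTGT; its first k bases are the reverse complement of the reverse primer's last k bases, so a perfect k-base overlap needs the forward primer's last k bases to equal them.
Comparing (forward last k vs required): k=1: A vs A ✓; k=2: TA vs AT ✗; k=3: ATA vs ATA ✓; k=4: TATA vs ATAA ✗; k=5: ATATA vs ATAAT ✗; k=6: TATATA vs ATAATT ✗; k=7: TTATATA vs ATAATTG ✗; k=8: TTTATATA vs ATAATTGT ✗.
Perfect overlaps at k = 1, 3; the largest is 3.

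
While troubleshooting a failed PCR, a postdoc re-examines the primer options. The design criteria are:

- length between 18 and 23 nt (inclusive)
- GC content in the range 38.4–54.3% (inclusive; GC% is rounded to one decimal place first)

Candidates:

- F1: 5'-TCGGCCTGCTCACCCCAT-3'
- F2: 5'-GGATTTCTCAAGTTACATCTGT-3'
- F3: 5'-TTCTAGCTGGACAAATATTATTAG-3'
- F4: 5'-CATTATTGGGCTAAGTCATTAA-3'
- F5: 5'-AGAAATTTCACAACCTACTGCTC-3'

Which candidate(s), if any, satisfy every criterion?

F5 only.

F1 (18 nt, A=2 T=4 G=3 C=9): length 18 ✓; GC 12/18 = 66.7%, outside 38.4–54.3% ✗ — fails.
F2 (22 nt, A=5 T=9 G=4 C=4): length 22 ✓; GC 8/22 = 36.4%, outside 38.4–54.3% ✗ — fails.
F3 (24 nt, A=8 T=9 G=4 C=3): length 24, outside 18–23 ✗; GC 7/24 = 29.2%, outside 38.4–54.3% ✗ — fails.
F4 (22 nt, A=7 T=8 G=4 C=3): length 22 ✓; GC 7/22 = 31.8%, outside 38.4–54.3% ✗ — fails.
F5 (23 nt, A=8 T=6 G=2 C=7): length 23 ✓; GC 9/23 = 39.1% ✓ — passes.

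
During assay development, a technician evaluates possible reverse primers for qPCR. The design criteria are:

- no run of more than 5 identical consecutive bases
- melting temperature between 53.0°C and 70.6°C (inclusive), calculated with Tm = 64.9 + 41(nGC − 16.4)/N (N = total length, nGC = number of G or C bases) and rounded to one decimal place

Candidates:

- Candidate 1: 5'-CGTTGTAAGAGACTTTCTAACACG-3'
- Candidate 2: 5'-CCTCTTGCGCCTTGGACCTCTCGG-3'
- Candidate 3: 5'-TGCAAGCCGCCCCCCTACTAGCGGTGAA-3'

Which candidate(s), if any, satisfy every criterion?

Candidate 1 (24 nt, A=7 T=7 G=5 C=5): longest run = 3 ✓; Tm = 64.9 + 41·(10 − 16.4)/24 = 54.0°C ✓ — passes.
Candidate 2 (24 nt, A=1 T=7 G=6 C=10): longest run = 2 ✓; Tm = 64.9 + 41·(16 − 16.4)/24 = 64.2°C ✓ — passes.
Candidate 3 (28 nt, A=6 T=4 G=7 C=11): longest run = 6, exceeds 5 ✗; Tm = 64.9 + 41·(18 − 16.4)/28 = 67.2°C ✓ — fails.

Candidate 1 and Candidate 2.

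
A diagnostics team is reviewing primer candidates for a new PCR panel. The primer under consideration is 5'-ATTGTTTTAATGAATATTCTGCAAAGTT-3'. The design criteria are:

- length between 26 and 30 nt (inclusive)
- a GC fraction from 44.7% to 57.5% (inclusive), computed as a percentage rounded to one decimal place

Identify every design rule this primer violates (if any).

Fails: GC content.

Base counts: A=9, T=13, G=4, C=2 (length 28).
length: length 28 ✓
GC content: GC 6/28 = 21.4%, outside 44.7–57.5% ✗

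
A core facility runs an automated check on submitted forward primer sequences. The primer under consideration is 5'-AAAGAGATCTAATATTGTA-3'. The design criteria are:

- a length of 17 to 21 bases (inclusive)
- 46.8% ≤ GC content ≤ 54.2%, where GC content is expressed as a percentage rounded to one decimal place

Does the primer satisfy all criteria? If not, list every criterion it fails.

Fails: GC content.

Base counts: A=9, T=6, G=3, C=1 (length 19).
length: length 19 ✓
GC content: GC 4/19 = 21.1%, outside 46.8–54.2% ✗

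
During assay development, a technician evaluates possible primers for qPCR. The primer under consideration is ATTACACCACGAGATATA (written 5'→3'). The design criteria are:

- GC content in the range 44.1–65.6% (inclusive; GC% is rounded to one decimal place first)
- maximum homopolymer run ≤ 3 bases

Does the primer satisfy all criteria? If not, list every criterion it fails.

Base counts: A=8, T=4, G=2, C=4 (length 18).
GC content: GC 6/18 = 33.3%, outside 44.1–65.6% ✗
homopolymer run: longest run = 2 ✓

Fails: GC content.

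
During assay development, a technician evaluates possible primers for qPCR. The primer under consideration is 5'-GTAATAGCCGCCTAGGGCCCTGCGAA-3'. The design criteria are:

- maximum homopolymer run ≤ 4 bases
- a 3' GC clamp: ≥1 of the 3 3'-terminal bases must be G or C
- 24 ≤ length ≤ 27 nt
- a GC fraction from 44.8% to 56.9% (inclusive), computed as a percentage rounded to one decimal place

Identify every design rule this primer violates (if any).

Base counts: A=6, T=4, G=8, C=8 (length 26).
homopolymer run: longest run = 3 ✓
GC clamp: 3' end GAA has 1 G/C ✓
length: length 26 ✓
GC content: GC 16/26 = 61.5%, outside 44.8–56.9% ✗

Fails: GC content.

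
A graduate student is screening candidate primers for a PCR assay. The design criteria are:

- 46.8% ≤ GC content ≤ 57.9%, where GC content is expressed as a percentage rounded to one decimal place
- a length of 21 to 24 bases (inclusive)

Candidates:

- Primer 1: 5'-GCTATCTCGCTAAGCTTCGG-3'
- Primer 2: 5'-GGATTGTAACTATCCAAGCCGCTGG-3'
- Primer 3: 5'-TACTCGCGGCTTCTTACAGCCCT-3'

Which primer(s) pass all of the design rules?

Primer 1 (20 nt, A=3 T=6 G=5 C=6): GC 11/20 = 55.0% ✓; length 20, outside 21–24 ✗ — fails.
Primer 2 (25 nt, A=6 T=6 G=7 C=6): GC 13/25 = 52.0% ✓; length 25, outside 21–24 ✗ — fails.
Primer 3 (23 nt, A=3 T=7 G=4 C=9): GC 13/23 = 56.5% ✓; length 23 ✓ — passes.

Primer 3 only.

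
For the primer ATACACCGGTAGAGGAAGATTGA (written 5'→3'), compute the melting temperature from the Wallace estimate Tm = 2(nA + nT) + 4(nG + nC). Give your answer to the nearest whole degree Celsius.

66°C

Base counts: A=9, T=4, G=7, C=3 (length 23).
Tm = 2·(9+4) + 4·(7+3) = 2·13 + 4·10 = 26 + 40 = 66°C.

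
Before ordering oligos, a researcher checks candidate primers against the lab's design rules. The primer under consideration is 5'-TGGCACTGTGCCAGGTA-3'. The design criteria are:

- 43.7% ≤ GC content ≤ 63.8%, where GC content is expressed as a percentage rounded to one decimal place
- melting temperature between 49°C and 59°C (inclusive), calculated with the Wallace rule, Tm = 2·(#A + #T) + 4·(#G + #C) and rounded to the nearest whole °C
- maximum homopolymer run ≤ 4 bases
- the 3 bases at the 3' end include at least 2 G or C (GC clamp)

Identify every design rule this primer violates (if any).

Base counts: A=3, T=4, G=6, C=4 (length 17).
GC content: GC 10/17 = 58.8% ✓
Tm: Tm = 2·7 + 4·10 = 54°C ✓
homopolymer run: longest run = 2 ✓
GC clamp: 3' end GTA has 1 G/C, need ≥2 ✗

Fails: GC clamp.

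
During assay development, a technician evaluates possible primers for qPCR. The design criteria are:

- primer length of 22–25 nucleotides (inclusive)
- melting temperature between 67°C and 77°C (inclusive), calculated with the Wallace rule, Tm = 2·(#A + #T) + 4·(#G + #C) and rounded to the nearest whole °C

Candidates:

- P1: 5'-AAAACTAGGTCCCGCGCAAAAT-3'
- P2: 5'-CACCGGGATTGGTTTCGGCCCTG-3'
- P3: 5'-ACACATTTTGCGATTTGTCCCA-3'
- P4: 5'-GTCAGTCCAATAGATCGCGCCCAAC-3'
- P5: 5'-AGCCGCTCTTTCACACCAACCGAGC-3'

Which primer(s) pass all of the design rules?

P1 (22 nt, A=9 T=3 G=4 C=6): length 22 ✓; Tm = 2·12 + 4·10 = 64°C, outside 67–77°C ✗ — fails.
P2 (23 nt, A=2 T=6 G=8 C=7): length 23 ✓; Tm = 2·8 + 4·15 = 76°C ✓ — passes.
P3 (22 nt, A=5 T=8 G=3 C=6): length 22 ✓; Tm = 2·13 + 4·9 = 62°C, outside 67–77°C ✗ — fails.
P4 (25 nt, A=7 T=4 G=5 C=9): length 25 ✓; Tm = 2·11 + 4·14 = 78°C, outside 67–77°C ✗ — fails.
P5 (25 nt, A=6 T=4 G=4 C=11): length 25 ✓; Tm = 2·10 + 4·15 = 80°C, outside 67–77°C ✗ — fails.

P2 only.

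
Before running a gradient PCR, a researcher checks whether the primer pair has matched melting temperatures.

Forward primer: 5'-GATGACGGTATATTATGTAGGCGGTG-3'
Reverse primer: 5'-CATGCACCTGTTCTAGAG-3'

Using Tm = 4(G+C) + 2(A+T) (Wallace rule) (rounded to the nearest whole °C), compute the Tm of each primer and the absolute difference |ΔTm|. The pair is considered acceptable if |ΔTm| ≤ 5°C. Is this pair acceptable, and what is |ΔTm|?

Forward: A=6 T=8 G=10 C=2 → Tm = 2·14 + 4·12 = 76°C.
Reverse: A=4 T=5 G=4 C=5 → Tm = 2·9 + 4·9 = 54°C.
|ΔTm| = |76 − 54| = 22°C, > 5°C.

|ΔTm| = 22°C; the pair is not acceptable.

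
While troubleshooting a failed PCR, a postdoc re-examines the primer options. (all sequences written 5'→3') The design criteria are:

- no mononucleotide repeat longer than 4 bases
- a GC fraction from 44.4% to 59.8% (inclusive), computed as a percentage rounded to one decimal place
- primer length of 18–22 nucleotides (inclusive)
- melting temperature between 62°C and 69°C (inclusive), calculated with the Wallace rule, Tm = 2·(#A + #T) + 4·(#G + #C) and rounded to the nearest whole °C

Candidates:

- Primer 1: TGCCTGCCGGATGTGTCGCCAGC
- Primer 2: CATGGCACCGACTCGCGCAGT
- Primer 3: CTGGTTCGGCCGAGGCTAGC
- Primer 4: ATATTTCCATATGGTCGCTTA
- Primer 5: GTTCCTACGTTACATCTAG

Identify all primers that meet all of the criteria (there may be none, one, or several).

None of the candidates satisfy all criteria.

Primer 1 (23 nt, A=2 T=5 G=8 C=8): longest run = 2 ✓; GC 16/23 = 69.6%, outside 44.4–59.8% ✗; length 23, outside 18–22 ✗; Tm = 2·7 + 4·16 = 78°C, outside 62–69°C ✗ — fails.
Primer 2 (21 nt, A=4 T=3 G=6 C=8): longest run = 2 ✓; GC 14/21 = 66.7%, outside 44.4–59.8% ✗; length 21 ✓; Tm = 2·7 + 4·14 = 70°C, outside 62–69°C ✗ — fails.
Primer 3 (20 nt, A=2 T=4 G=8 C=6): longest run = 2 ✓; GC 14/20 = 70.0%, outside 44.4–59.8% ✗; length 20 ✓; Tm = 2·6 + 4·14 = 68°C ✓ — fails.
Primer 4 (21 nt, A=5 T=9 G=3 C=4): longest run = 3 ✓; GC 7/21 = 33.3%, outside 44.4–59.8% ✗; length 21 ✓; Tm = 2·14 + 4·7 = 56°C, outside 62–69°C ✗ — fails.
Primer 5 (19 nt, A=4 T=7 G=3 C=5): longest run = 2 ✓; GC 8/19 = 42.1%, outside 44.4–59.8% ✗; length 19 ✓; Tm = 2·11 + 4·8 = 54°C, outside 62–69°C ✗ — fails.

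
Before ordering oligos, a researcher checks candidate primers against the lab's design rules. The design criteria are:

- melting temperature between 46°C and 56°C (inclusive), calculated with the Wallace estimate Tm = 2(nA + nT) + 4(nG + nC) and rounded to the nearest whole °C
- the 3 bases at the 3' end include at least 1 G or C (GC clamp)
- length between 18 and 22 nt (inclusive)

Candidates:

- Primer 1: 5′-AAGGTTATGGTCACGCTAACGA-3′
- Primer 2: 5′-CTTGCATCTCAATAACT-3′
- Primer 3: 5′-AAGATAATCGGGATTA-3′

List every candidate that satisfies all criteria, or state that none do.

Primer 1 (22 nt, A=7 T=5 G=6 C=4): Tm = 2·12 + 4·10 = 64°C, outside 46–56°C ✗; 3' end CGA has 2 G/C ✓; length 22 ✓ — fails.
Primer 2 (17 nt, A=5 T=6 G=1 C=5): Tm = 2·11 + 4·6 = 46°C ✓; 3' end ACT has 1 G/C ✓; length 17, outside 18–22 ✗ — fails.
Primer 3 (16 nt, A=7 T=4 G=4 C=1): Tm = 2·11 + 4·5 = 42°C, outside 46–56°C ✗; 3' end TTA has 0 G/C, need ≥1 ✗; length 16, outside 18–22 ✗ — fails.

None of the candidates satisfy all criteria.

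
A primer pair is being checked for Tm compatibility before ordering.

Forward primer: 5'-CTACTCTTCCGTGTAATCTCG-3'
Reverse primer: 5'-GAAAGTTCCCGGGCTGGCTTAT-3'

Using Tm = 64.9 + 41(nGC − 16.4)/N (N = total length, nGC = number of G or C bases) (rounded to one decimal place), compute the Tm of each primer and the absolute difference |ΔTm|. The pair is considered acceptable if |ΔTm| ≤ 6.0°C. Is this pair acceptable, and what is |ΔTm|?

|ΔTm| = 4.3°C; the pair is acceptable.

Forward: G+C = 10, N = 21 → Tm = 64.9 + 41·(10 − 16.4)/21 = 52.4°C.
Reverse: G+C = 12, N = 22 → Tm = 64.9 + 41·(12 − 16.4)/22 = 56.7°C.
|ΔTm| = |52.4 − 56.7| = 4.3°C, ≤ 6.0°C.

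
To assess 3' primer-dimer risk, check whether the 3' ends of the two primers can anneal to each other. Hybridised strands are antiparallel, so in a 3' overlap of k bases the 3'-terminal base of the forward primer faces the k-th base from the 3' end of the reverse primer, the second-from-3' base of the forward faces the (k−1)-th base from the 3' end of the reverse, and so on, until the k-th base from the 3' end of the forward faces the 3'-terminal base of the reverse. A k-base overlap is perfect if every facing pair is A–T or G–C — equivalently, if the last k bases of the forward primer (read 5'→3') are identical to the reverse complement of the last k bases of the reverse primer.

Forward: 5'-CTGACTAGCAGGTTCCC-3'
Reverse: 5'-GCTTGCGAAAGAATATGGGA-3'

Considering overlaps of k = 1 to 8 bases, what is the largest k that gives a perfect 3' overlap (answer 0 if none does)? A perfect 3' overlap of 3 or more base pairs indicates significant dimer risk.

Longest perfect overlap: 4 complementary base pairs; significant dimer risk (threshold 3).

Last 8 bases (5'→3') — forward …AGGTTCCC, reverse …ATATGGGA.
Reverse complement of the reverse primer's last 8 bases: TCCCATAT; its first k bases are the reverse complement of the reverse primer's last k bases, so a perfect k-base overlap needs the forward primer's last k bases to equal them.
Comparing (forward last k vs required): k=1: C vs T ✗; k=2: CC vs TC ✗; k=3: CCC vs TCC ✗; k=4: TCCC vs TCCC ✓; k=5: TTCCC vs TCCCA ✗; k=6: GTTCCC vs TCCCAT ✗; k=7: GGTTCCC vs TCCCATA ✗; k=8: AGGTTCCC vs TCCCATAT ✗.
Only k = 4 is perfect, so the longest perfect 3' overlap is 4.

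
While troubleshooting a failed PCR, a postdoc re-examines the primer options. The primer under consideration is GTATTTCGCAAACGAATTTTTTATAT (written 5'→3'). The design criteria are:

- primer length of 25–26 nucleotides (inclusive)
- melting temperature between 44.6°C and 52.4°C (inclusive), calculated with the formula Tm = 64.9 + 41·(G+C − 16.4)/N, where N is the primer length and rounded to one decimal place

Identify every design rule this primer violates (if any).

Meets all criteria.

Base counts: A=8, T=12, G=3, C=3 (length 26).
length: length 26 ✓
Tm: Tm = 64.9 + 41·(6 − 16.4)/26 = 48.5°C ✓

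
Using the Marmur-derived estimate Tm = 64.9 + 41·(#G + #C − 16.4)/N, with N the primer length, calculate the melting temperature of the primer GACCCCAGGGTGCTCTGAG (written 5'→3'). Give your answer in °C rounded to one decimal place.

Base counts: A=3, T=3, G=7, C=6; G+C = 13, N = 19.
Tm = 64.9 + 41·(13 − 16.4)/19 = 64.9 + -139.40/19 = 57.6°C.

57.6°C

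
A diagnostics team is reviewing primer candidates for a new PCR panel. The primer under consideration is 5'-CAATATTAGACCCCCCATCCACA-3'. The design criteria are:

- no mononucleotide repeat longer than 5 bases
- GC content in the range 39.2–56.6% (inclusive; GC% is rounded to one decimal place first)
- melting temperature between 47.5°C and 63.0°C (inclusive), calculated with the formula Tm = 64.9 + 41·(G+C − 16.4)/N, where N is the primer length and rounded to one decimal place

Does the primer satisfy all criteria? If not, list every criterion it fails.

Fails: homopolymer run.

Base counts: A=8, T=4, G=1, C=10 (length 23).
homopolymer run: longest run = 6, exceeds 5 ✗
GC content: GC 11/23 = 47.8% ✓
Tm: Tm = 64.9 + 41·(11 − 16.4)/23 = 55.3°C ✓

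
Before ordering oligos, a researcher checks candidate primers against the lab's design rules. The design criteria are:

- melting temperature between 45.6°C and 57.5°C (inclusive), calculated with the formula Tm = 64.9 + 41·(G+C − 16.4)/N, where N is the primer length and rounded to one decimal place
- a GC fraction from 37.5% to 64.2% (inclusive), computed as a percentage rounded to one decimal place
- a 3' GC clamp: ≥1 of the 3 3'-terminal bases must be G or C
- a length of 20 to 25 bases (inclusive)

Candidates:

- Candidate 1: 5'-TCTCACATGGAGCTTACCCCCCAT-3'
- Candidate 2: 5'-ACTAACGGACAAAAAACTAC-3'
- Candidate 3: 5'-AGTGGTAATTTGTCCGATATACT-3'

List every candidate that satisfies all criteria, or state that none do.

None of the candidates satisfy all criteria.

Candidate 1 (24 nt, A=5 T=6 G=3 C=10): Tm = 64.9 + 41·(13 − 16.4)/24 = 59.1°C, outside 45.6–57.5°C ✗; GC 13/24 = 54.2% ✓; 3' end CAT has 1 G/C ✓; length 24 ✓ — fails.
Candidate 2 (20 nt, A=11 T=2 G=2 C=5): Tm = 64.9 + 41·(7 − 16.4)/20 = 45.6°C ✓; GC 7/20 = 35.0%, outside 37.5–64.2% ✗; 3' end TAC has 1 G/C ✓; length 20 ✓ — fails.
Candidate 3 (23 nt, A=6 T=9 G=5 C=3): Tm = 64.9 + 41·(8 − 16.4)/23 = 49.9°C ✓; GC 8/23 = 34.8%, outside 37.5–64.2% ✗; 3' end ACT has 1 G/C ✓; length 23 ✓ — fails.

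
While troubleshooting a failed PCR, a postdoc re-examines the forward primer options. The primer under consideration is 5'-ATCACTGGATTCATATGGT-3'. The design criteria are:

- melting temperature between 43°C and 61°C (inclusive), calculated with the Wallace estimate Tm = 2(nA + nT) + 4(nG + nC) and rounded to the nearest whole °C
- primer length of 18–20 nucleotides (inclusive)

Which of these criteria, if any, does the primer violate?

Base counts: A=5, T=7, G=4, C=3 (length 19).
Tm: Tm = 2·12 + 4·7 = 52°C ✓
length: length 19 ✓

Meets all criteria.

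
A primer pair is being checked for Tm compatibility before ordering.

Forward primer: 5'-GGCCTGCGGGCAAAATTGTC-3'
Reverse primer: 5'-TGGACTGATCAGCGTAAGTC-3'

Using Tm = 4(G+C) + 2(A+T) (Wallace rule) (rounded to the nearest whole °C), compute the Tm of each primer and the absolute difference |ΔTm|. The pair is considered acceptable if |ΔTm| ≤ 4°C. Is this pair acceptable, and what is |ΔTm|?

Forward: A=4 T=4 G=7 C=5 → Tm = 2·8 + 4·12 = 64°C.
Reverse: A=5 T=5 G=6 C=4 → Tm = 2·10 + 4·10 = 60°C.
|ΔTm| = |64 − 60| = 4°C, ≤ 4°C.

|ΔTm| = 4°C; the pair is acceptable.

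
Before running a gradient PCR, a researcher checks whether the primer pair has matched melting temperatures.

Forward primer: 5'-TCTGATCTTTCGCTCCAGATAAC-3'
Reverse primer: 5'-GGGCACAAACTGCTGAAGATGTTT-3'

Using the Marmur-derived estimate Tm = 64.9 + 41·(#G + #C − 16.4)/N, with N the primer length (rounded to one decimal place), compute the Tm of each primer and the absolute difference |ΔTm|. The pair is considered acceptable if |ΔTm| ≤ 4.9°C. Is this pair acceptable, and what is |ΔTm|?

Forward: G+C = 10, N = 23 → Tm = 64.9 + 41·(10 − 16.4)/23 = 53.5°C.
Reverse: G+C = 11, N = 24 → Tm = 64.9 + 41·(11 − 16.4)/24 = 55.7°C.
|ΔTm| = |53.5 − 55.7| = 2.2°C, ≤ 4.9°C.

|ΔTm| = 2.2°C; the pair is acceptable.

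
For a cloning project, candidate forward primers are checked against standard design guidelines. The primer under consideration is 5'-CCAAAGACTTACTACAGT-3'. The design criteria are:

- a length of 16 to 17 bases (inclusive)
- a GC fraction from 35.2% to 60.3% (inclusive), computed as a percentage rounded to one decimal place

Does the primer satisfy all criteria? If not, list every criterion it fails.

Base counts: A=7, T=4, G=2, C=5 (length 18).
length: length 18, outside 16–17 ✗
GC content: GC 7/18 = 38.9% ✓

Fails: length.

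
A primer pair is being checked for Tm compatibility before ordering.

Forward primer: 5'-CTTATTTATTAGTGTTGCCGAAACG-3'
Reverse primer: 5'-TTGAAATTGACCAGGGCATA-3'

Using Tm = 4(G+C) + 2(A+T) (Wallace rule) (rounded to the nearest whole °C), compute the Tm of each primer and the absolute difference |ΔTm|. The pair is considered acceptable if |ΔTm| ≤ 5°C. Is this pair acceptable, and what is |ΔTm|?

Forward: A=6 T=10 G=5 C=4 → Tm = 2·16 + 4·9 = 68°C.
Reverse: A=7 T=5 G=5 C=3 → Tm = 2·12 + 4·8 = 56°C.
|ΔTm| = |68 − 56| = 12°C, > 5°C.

|ΔTm| = 12°C; the pair is not acceptable.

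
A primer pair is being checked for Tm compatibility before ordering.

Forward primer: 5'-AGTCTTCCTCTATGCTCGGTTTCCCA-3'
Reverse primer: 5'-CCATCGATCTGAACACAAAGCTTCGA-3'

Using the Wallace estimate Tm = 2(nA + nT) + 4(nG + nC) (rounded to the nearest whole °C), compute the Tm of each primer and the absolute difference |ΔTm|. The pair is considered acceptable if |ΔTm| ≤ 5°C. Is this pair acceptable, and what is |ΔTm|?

Forward: A=3 T=10 G=4 C=9 → Tm = 2·13 + 4·13 = 78°C.
Reverse: A=9 T=5 G=4 C=8 → Tm = 2·14 + 4·12 = 76°C.
|ΔTm| = |78 − 76| = 2°C, ≤ 5°C.

|ΔTm| = 2°C; the pair is acceptable.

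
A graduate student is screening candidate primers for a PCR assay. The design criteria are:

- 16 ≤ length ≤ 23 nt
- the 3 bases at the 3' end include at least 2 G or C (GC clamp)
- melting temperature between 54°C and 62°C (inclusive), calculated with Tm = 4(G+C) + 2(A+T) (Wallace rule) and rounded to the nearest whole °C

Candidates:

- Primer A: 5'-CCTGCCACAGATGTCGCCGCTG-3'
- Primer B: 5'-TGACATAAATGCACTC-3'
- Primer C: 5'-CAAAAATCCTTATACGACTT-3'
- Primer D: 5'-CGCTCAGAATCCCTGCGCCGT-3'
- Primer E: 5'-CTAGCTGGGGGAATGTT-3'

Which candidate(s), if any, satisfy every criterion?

None of the candidates satisfy all criteria.

Primer A (22 nt, A=3 T=4 G=6 C=9): length 22 ✓; 3' end CTG has 2 G/C ✓; Tm = 2·7 + 4·15 = 74°C, outside 54–62°C ✗ — fails.
Primer B (16 nt, A=6 T=4 G=2 C=4): length 16 ✓; 3' end CTC has 2 G/C ✓; Tm = 2·10 + 4·6 = 44°C, outside 54–62°C ✗ — fails.
Primer C (20 nt, A=8 T=6 G=1 C=5): length 20 ✓; 3' end CTT has 1 G/C, need ≥2 ✗; Tm = 2·14 + 4·6 = 52°C, outside 54–62°C ✗ — fails.
Primer D (21 nt, A=3 T=4 G=5 C=9): length 21 ✓; 3' end CGT has 2 G/C ✓; Tm = 2·7 + 4·14 = 70°C, outside 54–62°C ✗ — fails.
Primer E (17 nt, A=3 T=5 G=7 C=2): length 17 ✓; 3' end GTT has 1 G/C, need ≥2 ✗; Tm = 2·8 + 4·9 = 52°C, outside 54–62°C ✗ — fails.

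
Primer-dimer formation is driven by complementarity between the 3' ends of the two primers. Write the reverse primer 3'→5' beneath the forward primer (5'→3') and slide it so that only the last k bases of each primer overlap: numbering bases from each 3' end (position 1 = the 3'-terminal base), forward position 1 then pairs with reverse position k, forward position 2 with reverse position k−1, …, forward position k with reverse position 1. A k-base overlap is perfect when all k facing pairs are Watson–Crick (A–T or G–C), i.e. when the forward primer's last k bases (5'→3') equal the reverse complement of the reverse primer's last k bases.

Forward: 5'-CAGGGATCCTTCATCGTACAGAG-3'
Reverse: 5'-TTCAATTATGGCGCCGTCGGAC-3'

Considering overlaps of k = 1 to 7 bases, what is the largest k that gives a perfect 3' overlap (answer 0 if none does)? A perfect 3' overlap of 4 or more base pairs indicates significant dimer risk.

Longest perfect overlap: 1 complementary base pair; below the dimer-risk threshold (threshold 4).

Last 7 bases (5'→3') — forward …TACAGAG, reverse …GTCGGAC.
Reverse complement of the reverse primer's last 7 bases: GTCCGAC; its first k bases are the reverse complement of the reverse primer's last k bases, so a perfect k-base overlap needs the forward primer's last k bases to equal them.
Comparing (forward last k vs required): k=1: G vs G ✓; k=2: AG vs GT ✗; k=3: GAG vs GTC ✗; k=4: AGAG vs GTCC ✗; k=5: CAGAG vs GTCCG ✗; k=6: ACAGAG vs GTCCGA ✗; k=7: TACAGAG vs GTCCGAC ✗.
Only k = 1 is perfect, so the longest perfect 3' overlap is 1.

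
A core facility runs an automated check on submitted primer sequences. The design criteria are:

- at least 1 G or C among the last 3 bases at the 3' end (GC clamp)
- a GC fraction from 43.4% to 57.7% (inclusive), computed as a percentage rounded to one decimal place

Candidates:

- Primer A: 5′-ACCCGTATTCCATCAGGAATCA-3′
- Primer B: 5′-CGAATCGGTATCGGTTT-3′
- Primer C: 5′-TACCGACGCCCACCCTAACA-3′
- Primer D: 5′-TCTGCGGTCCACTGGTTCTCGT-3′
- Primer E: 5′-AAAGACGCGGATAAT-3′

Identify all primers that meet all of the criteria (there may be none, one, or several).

Primer A (22 nt, A=7 T=5 G=3 C=7): 3' end TCA has 1 G/C ✓; GC 10/22 = 45.5% ✓ — passes.
Primer B (17 nt, A=3 T=6 G=5 C=3): 3' end TTT has 0 G/C, need ≥1 ✗; GC 8/17 = 47.1% ✓ — fails.
Primer C (20 nt, A=6 T=2 G=2 C=10): 3' end ACA has 1 G/C ✓; GC 12/20 = 60.0%, outside 43.4–57.7% ✗ — fails.
Primer D (22 nt, A=1 T=8 G=6 C=7): 3' end CGT has 2 G/C ✓; GC 13/22 = 59.1%, outside 43.4–57.7% ✗ — fails.
Primer E (15 nt, A=7 T=2 G=4 C=2): 3' end AAT has 0 G/C, need ≥1 ✗; GC 6/15 = 40.0%, outside 43.4–57.7% ✗ — fails.

Primer A only.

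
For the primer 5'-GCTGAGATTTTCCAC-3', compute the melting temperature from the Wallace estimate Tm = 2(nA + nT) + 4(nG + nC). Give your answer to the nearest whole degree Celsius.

Base counts: A=3, T=5, G=3, C=4 (length 15).
Tm = 2·(3+5) + 4·(3+4) = 2·8 + 4·7 = 16 + 28 = 44°C.

44°C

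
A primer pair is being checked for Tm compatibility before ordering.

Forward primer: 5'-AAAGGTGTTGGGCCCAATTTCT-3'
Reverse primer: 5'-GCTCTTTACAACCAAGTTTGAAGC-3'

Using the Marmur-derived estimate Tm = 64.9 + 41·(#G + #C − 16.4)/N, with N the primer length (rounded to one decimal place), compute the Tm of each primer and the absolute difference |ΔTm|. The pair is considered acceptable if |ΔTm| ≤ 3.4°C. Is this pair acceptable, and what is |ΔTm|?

Forward: G+C = 10, N = 22 → Tm = 64.9 + 41·(10 − 16.4)/22 = 53.0°C.
Reverse: G+C = 10, N = 24 → Tm = 64.9 + 41·(10 − 16.4)/24 = 54.0°C.
|ΔTm| = |53.0 − 54.0| = 1.0°C, ≤ 3.4°C.

|ΔTm| = 1.0°C; the pair is acceptable.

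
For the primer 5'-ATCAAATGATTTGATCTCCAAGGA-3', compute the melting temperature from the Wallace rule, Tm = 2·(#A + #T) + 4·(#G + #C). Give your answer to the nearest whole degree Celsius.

Base counts: A=9, T=7, G=4, C=4 (length 24).
Tm = 2·(9+7) + 4·(4+4) = 2·16 + 4·8 = 32 + 32 = 64°C.

64°C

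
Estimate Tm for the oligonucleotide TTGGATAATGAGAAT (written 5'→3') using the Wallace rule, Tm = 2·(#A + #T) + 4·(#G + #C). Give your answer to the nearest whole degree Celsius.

Base counts: A=6, T=5, G=4, C=0 (length 15).
Tm = 2·(6+5) + 4·(4+0) = 2·11 + 4·4 = 22 + 16 = 38°C.

38°C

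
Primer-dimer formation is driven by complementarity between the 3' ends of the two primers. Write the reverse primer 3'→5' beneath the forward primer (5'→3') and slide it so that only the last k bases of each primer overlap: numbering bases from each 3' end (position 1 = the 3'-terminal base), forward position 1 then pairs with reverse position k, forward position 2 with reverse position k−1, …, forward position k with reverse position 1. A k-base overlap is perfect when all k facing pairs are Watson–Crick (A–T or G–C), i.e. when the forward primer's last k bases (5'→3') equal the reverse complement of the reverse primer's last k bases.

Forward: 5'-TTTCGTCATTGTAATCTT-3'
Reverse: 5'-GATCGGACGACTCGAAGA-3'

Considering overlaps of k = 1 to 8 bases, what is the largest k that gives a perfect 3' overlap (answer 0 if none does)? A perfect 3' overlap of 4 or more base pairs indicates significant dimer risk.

Last 8 bases (5'→3') — forward …GTAATCTT, reverse …CTCGAAGA.
Reverse complement of the reverse primer's last 8 bases: TCTTCGAG; its first k bases are the reverse complement of the reverse primer's last k bases, so a perfect k-base overlap needs the forward primer's last k bases to equal them.
Comparing (forward last k vs required): k=1: T vs T ✓; k=2: TT vs TC ✗; k=3: CTT vs TCT ✗; k=4: TCTT vs TCTT ✓; k=5: ATCTT vs TCTTC ✗; k=6: AATCTT vs TCTTCG ✗; k=7: TAATCTT vs TCTTCGA ✗; k=8: GTAATCTT vs TCTTCGAG ✗.
Perfect overlaps at k = 1, 4; the largest is 4.

Longest perfect overlap: 4 complementary base pairs; significant dimer risk (threshold 4).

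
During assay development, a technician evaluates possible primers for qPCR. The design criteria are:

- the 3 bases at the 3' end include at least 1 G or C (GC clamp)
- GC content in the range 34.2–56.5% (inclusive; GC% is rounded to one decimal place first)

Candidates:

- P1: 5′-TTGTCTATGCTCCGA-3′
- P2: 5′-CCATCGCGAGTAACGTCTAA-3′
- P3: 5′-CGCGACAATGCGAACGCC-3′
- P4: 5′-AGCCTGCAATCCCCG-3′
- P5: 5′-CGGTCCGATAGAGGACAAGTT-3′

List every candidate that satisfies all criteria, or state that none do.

P1 (15 nt, A=2 T=6 G=3 C=4): 3' end CGA has 2 G/C ✓; GC 7/15 = 46.7% ✓ — passes.
P2 (20 nt, A=6 T=4 G=4 C=6): 3' end TAA has 0 G/C, need ≥1 ✗; GC 10/20 = 50.0% ✓ — fails.
P3 (18 nt, A=5 T=1 G=5 C=7): 3' end GCC has 3 G/C ✓; GC 12/18 = 66.7%, outside 34.2–56.5% ✗ — fails.
P4 (15 nt, A=3 T=2 G=3 C=7): 3' end CCG has 3 G/C ✓; GC 10/15 = 66.7%, outside 34.2–56.5% ✗ — fails.
P5 (21 nt, A=6 T=4 G=7 C=4): 3' end GTT has 1 G/C ✓; GC 11/21 = 52.4% ✓ — passes.

P1 and P5.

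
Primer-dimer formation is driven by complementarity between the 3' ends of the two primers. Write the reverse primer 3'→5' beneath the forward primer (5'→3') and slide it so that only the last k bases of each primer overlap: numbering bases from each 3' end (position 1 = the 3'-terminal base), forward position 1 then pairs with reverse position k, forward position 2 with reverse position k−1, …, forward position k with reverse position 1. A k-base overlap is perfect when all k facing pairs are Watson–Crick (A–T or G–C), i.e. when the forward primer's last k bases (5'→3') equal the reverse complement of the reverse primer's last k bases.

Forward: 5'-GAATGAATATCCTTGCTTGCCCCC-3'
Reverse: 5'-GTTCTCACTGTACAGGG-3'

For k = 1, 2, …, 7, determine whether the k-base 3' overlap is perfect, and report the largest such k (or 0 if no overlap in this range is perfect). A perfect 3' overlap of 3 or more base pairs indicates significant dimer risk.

Longest perfect overlap: 3 complementary base pairs; significant dimer risk (threshold 3).

Last 7 bases (5'→3') — forward …TGCCCCC, reverse …TACAGGG.
Reverse complement of the reverse primer's last 7 bases: CCCTGTA; its first k bases are the reverse complement of the reverse primer's last k bases, so a perfect k-base overlap needs the forward primer's last k bases to equal them.
Comparing (forward last k vs required): k=1: C vs C ✓; k=2: CC vs CC ✓; k=3: CCC vs CCC ✓; k=4: CCCC vs CCCT ✗; k=5: CCCCC vs CCCTG ✗; k=6: GCCCCC vs CCCTGT ✗; k=7: TGCCCCC vs CCCTGTA ✗.
Perfect overlaps at k = 1, 2, 3; the largest is 3.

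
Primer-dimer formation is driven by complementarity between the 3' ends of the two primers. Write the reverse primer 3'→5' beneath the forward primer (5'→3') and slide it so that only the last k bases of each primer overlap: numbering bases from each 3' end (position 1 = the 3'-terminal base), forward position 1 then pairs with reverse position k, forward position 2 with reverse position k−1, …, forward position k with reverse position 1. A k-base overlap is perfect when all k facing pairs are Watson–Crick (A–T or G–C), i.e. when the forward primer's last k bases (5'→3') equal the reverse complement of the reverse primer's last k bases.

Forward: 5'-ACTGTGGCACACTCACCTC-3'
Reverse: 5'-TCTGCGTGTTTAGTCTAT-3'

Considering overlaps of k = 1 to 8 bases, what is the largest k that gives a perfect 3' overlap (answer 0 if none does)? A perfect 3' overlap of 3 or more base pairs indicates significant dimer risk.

Last 8 bases (5'→3') — forward …CTCACCTC, reverse …TAGTCTAT.
Reverse complement of the reverse primer's last 8 bases: ATAGACTA; its first k bases are the reverse complement of the reverse primer's last k bases, so a perfect k-base overlap needs the forward primer's last k bases to equal them.
Comparing (forward last k vs required): k=1: C vs A ✗; k=2: TC vs AT ✗; k=3: CTC vs ATA ✗; k=4: CCTC vs ATAG ✗; k=5: ACCTC vs ATAGA ✗; k=6: CACCTC vs ATAGAC ✗; k=7: TCACCTC vs ATAGACT ✗; k=8: CTCACCTC vs ATAGACTA ✗.
No overlap length from 1 to 8 is perfect, so the longest perfect 3' overlap is 0.

Longest perfect overlap: 0 complementary base pairs; below the dimer-risk threshold (threshold 3).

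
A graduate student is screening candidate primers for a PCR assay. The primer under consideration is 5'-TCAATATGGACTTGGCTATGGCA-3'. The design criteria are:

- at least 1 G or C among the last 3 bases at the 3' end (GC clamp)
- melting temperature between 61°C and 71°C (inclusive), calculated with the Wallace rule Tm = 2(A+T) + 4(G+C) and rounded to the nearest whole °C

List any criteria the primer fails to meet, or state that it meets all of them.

Meets all criteria.

Base counts: A=6, T=7, G=6, C=4 (length 23).
GC clamp: 3' end GCA has 2 G/C ✓
Tm: Tm = 2·13 + 4·10 = 66°C ✓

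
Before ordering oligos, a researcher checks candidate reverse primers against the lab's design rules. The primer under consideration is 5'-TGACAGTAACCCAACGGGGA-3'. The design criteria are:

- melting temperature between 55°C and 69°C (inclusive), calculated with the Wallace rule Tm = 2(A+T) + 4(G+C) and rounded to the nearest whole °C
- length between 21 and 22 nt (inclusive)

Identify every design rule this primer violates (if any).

Fails: length.

Base counts: A=7, T=2, G=6, C=5 (length 20).
Tm: Tm = 2·9 + 4·11 = 62°C ✓
length: length 20, outside 21–22 ✗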